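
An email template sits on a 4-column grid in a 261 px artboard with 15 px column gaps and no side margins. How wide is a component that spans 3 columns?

192 px

4 columns + 3 column gaps: 4c + 3·15 = 261.
4c = 261 − 45 = 216, so c = 54 px.
Span of 3: 3·54 + 2·15 = 162 + 30 = 192 px.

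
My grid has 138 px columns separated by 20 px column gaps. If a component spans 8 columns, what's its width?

1244 px

8-column span = 8·138 + 7·20 = 1244 px.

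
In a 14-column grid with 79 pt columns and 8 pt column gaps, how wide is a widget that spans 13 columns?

1123 pt

13-column span = 13·79 + 12·8 = 1123 pt.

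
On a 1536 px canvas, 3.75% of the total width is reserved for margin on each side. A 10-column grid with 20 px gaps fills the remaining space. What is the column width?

1536 × (1 − 2·3.75%) = 1536 × 92.5% = 1420.8 px for the columns.
10 columns + 9 gaps: 10c + 9·20 = 1420.8.
10c = 1420.8 − 180 = 1240.8, so c = 124.08 px.

124.08 px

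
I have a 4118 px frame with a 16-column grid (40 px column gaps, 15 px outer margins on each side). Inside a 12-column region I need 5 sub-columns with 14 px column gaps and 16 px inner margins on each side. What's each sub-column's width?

593.6 px

Subtract both margins: 4118 − 2·15 = 4088 px.
4088 − 15·40 = 3488; ÷16 gives c = 218 px.
Span of 12: 12·218 + 11·40 = 2616 + 440 = 3056 px.
Inner content = 3056 − 2·16 = 3024 px.
3024 − 4·14 = 2968; ÷5 gives d = 593.6 px.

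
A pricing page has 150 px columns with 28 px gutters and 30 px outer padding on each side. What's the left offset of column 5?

742 px

Before column 5: the margin + 4 columns + 4 gutters.
Offset = 30 + 4·(150 + 28) = 30 + 712 = 742 px.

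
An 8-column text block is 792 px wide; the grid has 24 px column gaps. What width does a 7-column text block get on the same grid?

Subtracting 7 column gaps of 24 leaves 624 for 8 columns, so c = 78 px.
7-column span = 7·78 + 6·24 = 690 px.

690 px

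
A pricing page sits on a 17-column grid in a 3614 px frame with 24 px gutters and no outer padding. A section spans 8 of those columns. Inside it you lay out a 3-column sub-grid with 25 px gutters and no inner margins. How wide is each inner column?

17c + 16·24 = 3614 → 17c = 3230 → c = 190 px.
Span of 8: 8·190 + 7·24 = 1520 + 168 = 1688 px.
3d + 2·25 = 1688 → 3d = 1638 → d = 546 px.

546 px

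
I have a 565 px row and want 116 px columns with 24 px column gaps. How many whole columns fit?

4 columns: 4·116 + 3·24 = 536 px ≤ 565.
5 columns: 676 px > 565. So 4.

4 columns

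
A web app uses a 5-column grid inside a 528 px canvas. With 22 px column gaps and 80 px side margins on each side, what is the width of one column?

56 px

Inside the margins: 528 − 160 = 368 px.
Subtracting 4 column gaps of 22 leaves 280 for 5 columns, so c = 56 px.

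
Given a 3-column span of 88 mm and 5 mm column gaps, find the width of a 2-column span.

57 mm

Subtracting 2 column gaps of 5 leaves 78 for 3 columns, so c = 26 mm.
2-column span = 2·26 + 1·5 = 57 mm.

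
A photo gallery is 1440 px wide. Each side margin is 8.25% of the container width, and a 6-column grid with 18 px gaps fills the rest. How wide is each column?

185.4 px

Margins: 8.25% × 1440 = 118.8 px each, so content = 1440 − 237.6 = 1202.4 px.
6 columns + 5 gaps: 6c + 5·18 = 1202.4.
6c = 1202.4 − 90 = 1112.4, so c = 185.4 px.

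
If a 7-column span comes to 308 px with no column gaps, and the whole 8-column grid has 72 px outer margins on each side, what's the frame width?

496 px

With no column gaps, each column is 308/7 = 44 px.
Total width: 2·72 + 8·44 = 496 px.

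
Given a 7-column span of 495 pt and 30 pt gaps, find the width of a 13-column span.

495 − 6·30 = 315; ÷7 gives c = 45 pt.
Span of 13: 13·45 + 12·30 = 585 + 360 = 945 pt.

945 pt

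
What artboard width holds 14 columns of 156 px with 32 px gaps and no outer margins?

Total width: 14·156 + 13·32 = 2600 px.

2600 px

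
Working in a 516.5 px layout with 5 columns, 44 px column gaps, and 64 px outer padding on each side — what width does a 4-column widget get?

Subtract both margins: 516.5 − 2·64 = 388.5 px.
5c + 4·44 = 388.5 → 5c = 212.5 → c = 42.5 px.
Span of 4: 4·42.5 + 3·44 = 170 + 132 = 302 px.

302 px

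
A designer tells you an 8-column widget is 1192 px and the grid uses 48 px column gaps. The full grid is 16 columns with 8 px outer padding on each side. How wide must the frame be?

2448 px

8c + 7·48 = 1192 → 8c = 856 → c = 107 px.
Frame = 2·8 + 16·107 + 15·48 = 16 + 1712 + 720 = 2448 px.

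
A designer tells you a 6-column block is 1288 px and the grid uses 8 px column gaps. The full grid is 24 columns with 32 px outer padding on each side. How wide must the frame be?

5240 px

6c + 5·8 = 1288 → 6c = 1248 → c = 208 px.
Adding margins, columns and gutters: 64 + 4992 + 184 = 5240 px.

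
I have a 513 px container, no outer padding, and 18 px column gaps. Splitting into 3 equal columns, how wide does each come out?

3 columns + 2 column gaps: 3c + 2·18 = 513.
3c = 513 − 36 = 477, so c = 159 px.

159 px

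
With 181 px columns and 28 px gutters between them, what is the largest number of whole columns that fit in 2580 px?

Each extra column adds 181 + 28 = 209 px.
(2580 + 28) / 209 = 12.48, so 12 columns fit.

12 columns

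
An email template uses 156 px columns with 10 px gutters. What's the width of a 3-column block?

3 columns plus 2 gutters: 468 + 20 = 488 px.

488 px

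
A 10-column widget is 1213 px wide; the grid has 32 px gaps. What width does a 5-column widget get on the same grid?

590.5 px

1213 − 9·32 = 925; ÷10 gives c = 92.5 px.
5 columns plus 4 gaps: 462.5 + 128 = 590.5 px.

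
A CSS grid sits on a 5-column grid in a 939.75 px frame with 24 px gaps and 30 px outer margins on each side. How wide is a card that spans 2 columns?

Subtract both margins: 939.75 − 2·30 = 879.75 px.
879.75 − 4·24 = 783.75; ÷5 gives c = 156.75 px.
2 columns plus 1 gap: 313.5 + 24 = 337.5 px.

337.5 px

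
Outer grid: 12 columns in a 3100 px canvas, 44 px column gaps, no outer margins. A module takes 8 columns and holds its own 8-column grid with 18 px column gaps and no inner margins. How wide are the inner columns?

Subtracting 11 column gaps of 44 leaves 2616 for 12 columns, so c = 218 px.
8 columns plus 7 column gaps: 1744 + 308 = 2052 px.
Subtracting 7 column gaps of 18 leaves 1926 for 8 columns, so d = 240.75 px.

240.75 px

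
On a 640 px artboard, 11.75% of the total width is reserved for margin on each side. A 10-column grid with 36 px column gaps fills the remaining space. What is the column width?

Margins: 11.75% × 640 = 75.2 px each, so content = 640 − 150.4 = 489.6 px.
Subtracting 9 column gaps of 36 leaves 165.6 for 10 columns, so c = 16.56 px.

16.56 px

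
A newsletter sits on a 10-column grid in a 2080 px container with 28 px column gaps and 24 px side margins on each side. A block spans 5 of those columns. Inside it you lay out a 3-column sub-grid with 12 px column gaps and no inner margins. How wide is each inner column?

326 px

Outer content = 2080 − 2·24 = 2032 px.
10 columns + 9 column gaps: 10c + 9·28 = 2032.
10c = 2032 − 252 = 1780, so c = 178 px.
5-column span = 5·178 + 4·28 = 1002 px.
1002 − 2·12 = 978; ÷3 gives d = 326 px.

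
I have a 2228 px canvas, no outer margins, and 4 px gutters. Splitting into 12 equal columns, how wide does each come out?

182 px

2228 − 11·4 = 2184; ÷12 gives c = 182 px.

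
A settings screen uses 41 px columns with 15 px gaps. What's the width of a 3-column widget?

153 px

3-column span = 3·41 + 2·15 = 153 px.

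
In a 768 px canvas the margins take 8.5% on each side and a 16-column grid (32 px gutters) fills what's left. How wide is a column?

Margins: 8.5% × 768 = 65.28 px each, so content = 768 − 130.56 = 637.44 px.
16c + 15·32 = 637.44 → 16c = 157.44 → c = 9.84 px.

9.84 px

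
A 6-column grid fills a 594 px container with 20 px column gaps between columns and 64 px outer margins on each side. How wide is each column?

Subtract both margins: 594 − 2·64 = 466 px.
Subtracting 5 column gaps of 20 leaves 366 for 6 columns, so c = 61 px.

61 px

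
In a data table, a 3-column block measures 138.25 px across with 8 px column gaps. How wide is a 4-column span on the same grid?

187 px

3 columns + 2 column gaps: 3c + 2·8 = 138.25.
3c = 138.25 − 16 = 122.25, so c = 40.75 px.
4 columns plus 3 column gaps: 163 + 24 = 187 px.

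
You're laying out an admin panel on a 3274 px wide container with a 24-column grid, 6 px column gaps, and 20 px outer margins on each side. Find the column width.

129 px

Take off 40 px of margins, leaving 3234 px.
24c + 23·6 = 3234 → 24c = 3096 → c = 129 px.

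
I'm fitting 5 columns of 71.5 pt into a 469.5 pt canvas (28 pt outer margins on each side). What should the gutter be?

14 pt

Inside the margins: 469.5 − 56 = 413.5 pt.
Columns use 357.5 pt, leaving 56 pt across 4 gutters = 14 pt each.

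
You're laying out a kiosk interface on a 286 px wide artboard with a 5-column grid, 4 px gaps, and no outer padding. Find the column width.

286 − 4·4 = 270; ÷5 gives c = 54 px.

54 px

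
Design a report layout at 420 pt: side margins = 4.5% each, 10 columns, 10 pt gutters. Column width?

29.22 pt

Each margin = 4.5% of 420 = 18.9 pt; content = 420 − 2·18.9 = 382.2 pt.
382.2 − 9·10 = 292.2; ÷10 gives c = 29.22 pt.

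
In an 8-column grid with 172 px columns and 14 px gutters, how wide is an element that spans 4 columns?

Span of 4: 4·172 + 3·14 = 688 + 42 = 730 px.

730 px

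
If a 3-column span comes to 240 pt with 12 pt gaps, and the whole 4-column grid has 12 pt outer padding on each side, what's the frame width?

3 columns + 2 gaps: 3c + 2·12 = 240.
3c = 240 − 24 = 216, so c = 72 pt.
Adding margins, columns and gutters: 24 + 288 + 36 = 348 pt.

348 pt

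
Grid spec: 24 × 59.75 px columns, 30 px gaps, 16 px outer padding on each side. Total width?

2156 px

Total width: 2·16 + 24·59.75 + 23·30 = 2156 px.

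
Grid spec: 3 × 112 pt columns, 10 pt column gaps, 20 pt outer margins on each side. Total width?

396 pt

Artboard = 2·20 + 3·112 + 2·10 = 40 + 336 + 20 = 396 pt.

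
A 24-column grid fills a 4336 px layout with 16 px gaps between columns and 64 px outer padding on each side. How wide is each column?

Take off 128 px of margins, leaving 4208 px.
4208 − 23·16 = 3840; ÷24 gives c = 160 px.

160 px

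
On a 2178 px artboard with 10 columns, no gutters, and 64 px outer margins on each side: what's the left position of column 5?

884 px

Take off 128 px of margins, leaving 2050 px.
2050 / 10 = 205 px per column.
Each column+gutter stride is 205 px; 4 of them past the 64 px margin is 64 + 820 = 884 px.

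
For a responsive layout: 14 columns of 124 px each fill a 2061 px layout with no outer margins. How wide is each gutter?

14·124 + 13g = 2061 → 13g = 325 → g = 25 px.

25 px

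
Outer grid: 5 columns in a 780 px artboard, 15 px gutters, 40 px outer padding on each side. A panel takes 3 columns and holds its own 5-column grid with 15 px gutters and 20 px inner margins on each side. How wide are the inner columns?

Subtract both margins: 780 − 2·40 = 700 px.
Subtracting 4 gutters of 15 leaves 640 for 5 columns, so c = 128 px.
Span of 3: 3·128 + 2·15 = 384 + 30 = 414 px.
Inner content = 414 − 2·20 = 374 px.
Subtracting 4 gutters of 15 leaves 314 for 5 columns, so d = 62.8 px.

62.8 px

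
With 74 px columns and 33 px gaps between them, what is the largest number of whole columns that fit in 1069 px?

10 columns

10 columns: 10·74 + 9·33 = 1037 px ≤ 1069.
11 columns: 1144 px > 1069. So 10.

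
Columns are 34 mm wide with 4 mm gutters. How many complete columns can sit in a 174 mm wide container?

4 columns

Each extra column adds 34 + 4 = 38 mm.
(174 + 4) / 38 = 4.68, so 4 columns fit.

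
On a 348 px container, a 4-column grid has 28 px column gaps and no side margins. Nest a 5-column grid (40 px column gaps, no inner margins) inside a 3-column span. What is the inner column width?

348 − 3·28 = 264; ÷4 gives c = 66 px.
3-column span = 3·66 + 2·28 = 254 px.
5 columns + 4 column gaps: 5d + 4·40 = 254.
5d = 254 − 160 = 94, so d = 18.8 px.

18.8 px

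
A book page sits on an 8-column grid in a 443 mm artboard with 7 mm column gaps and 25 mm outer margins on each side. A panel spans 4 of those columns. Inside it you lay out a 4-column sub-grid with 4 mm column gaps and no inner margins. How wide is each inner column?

45.25 mm

Outer content = 443 − 2·25 = 393 mm.
8c + 7·7 = 393 → 8c = 344 → c = 43 mm.
4-column span = 4·43 + 3·7 = 193 mm.
Subtracting 3 column gaps of 4 leaves 181 for 4 columns, so d = 45.25 mm.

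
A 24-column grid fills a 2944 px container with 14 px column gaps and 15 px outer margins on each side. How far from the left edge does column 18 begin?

Inside the margins: 2944 − 30 = 2914 px.
24 columns + 23 column gaps: 24c + 23·14 = 2914.
24c = 2914 − 322 = 2592, so c = 108 px.
Each column+gutter stride is 122 px; 17 of them past the 15 px margin is 15 + 2074 = 2089 px.

2089 px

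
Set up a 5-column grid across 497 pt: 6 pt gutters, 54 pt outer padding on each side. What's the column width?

Inside the margins: 497 − 108 = 389 pt.
5 columns + 4 gutters: 5c + 4·6 = 389.
5c = 389 − 24 = 365, so c = 73 pt.

73 pt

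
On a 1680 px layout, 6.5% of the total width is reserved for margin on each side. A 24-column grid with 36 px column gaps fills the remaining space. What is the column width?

26.4 px

Margins: 6.5% × 1680 = 109.2 px each, so content = 1680 − 218.4 = 1461.6 px.
24c + 23·36 = 1461.6 → 24c = 633.6 → c = 26.4 px.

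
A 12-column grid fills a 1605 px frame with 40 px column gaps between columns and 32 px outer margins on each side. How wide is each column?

91.75 px

Take off 64 px of margins, leaving 1541 px.
1541 − 11·40 = 1101; ÷12 gives c = 91.75 px.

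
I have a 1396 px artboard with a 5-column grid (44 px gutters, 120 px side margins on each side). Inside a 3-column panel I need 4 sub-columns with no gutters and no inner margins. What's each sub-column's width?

Outer content = 1396 − 2·120 = 1156 px.
5 columns + 4 gutters: 5c + 4·44 = 1156.
5c = 1156 − 176 = 980, so c = 196 px.
3 columns plus 2 gutters: 588 + 88 = 676 px.
676 / 4 = 169 px per column.

169 px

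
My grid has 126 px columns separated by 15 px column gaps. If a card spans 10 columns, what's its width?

Span of 10: 10·126 + 9·15 = 1260 + 135 = 1395 px.

1395 px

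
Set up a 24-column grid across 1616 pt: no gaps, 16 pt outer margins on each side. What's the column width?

66 pt

Take off 32 pt of margins, leaving 1584 pt.
With no gaps, each column is 1584/24 = 66 pt.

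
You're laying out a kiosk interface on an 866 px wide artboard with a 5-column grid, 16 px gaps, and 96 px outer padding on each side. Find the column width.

Content width = 866 − 2·96 = 674 px.
674 − 4·16 = 610; ÷5 gives c = 122 px.

122 px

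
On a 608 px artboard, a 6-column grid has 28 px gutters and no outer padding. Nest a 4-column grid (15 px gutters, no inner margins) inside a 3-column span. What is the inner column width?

61.25 px

6c + 5·28 = 608 → 6c = 468 → c = 78 px.
Span of 3: 3·78 + 2·28 = 234 + 56 = 290 px.
290 − 3·15 = 245; ÷4 gives d = 61.25 px.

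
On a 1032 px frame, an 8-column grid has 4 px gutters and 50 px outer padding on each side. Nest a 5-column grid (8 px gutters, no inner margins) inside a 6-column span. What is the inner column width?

133.2 px

Subtract both margins: 1032 − 2·50 = 932 px.
932 − 7·4 = 904; ÷8 gives c = 113 px.
Span of 6: 6·113 + 5·4 = 678 + 20 = 698 px.
Subtracting 4 gutters of 8 leaves 666 for 5 columns, so d = 133.2 px.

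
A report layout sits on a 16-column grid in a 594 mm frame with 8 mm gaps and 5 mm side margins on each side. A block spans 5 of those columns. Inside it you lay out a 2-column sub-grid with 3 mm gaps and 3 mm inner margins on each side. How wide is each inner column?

84 mm

Outer content = 594 − 2·5 = 584 mm.
Subtracting 15 gaps of 8 leaves 464 for 16 columns, so c = 29 mm.
5-column span = 5·29 + 4·8 = 177 mm.
Inner content = 177 − 2·3 = 171 mm.
2d + 1·3 = 171 → 2d = 168 → d = 84 mm.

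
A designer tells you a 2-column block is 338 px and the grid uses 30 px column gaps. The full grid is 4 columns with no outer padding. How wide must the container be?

706 px

2c + 1·30 = 338 → 2c = 308 → c = 154 px.
Container = 4·154 + 3·30 = 616 + 90 = 706 px.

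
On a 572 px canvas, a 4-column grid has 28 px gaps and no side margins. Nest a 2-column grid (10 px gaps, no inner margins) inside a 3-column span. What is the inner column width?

572 − 3·28 = 488; ÷4 gives c = 122 px.
Span of 3: 3·122 + 2·28 = 366 + 56 = 422 px.
Subtracting 1 gap of 10 leaves 412 for 2 columns, so d = 206 px.

206 px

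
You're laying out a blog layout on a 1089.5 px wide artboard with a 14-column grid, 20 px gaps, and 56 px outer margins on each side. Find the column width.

51.25 px

Take off 112 px of margins, leaving 977.5 px.
14 columns + 13 gaps: 14c + 13·20 = 977.5.
14c = 977.5 − 260 = 717.5, so c = 51.25 px.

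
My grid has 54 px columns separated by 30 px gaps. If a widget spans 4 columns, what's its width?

4 columns plus 3 gaps: 216 + 90 = 306 px.

306 px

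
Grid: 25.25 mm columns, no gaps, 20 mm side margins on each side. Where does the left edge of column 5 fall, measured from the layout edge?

121 mm

Before column 5: the margin + 4 columns + 4 gaps.
Offset = 20 + 4·(25.25 + 0) = 20 + 101 = 121 mm.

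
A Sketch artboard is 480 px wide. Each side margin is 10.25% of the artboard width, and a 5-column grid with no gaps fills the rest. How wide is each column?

76.32 px

Each margin = 10.25% of 480 = 49.2 px; content = 480 − 2·49.2 = 381.6 px.
With no gaps, each column is 381.6/5 = 76.32 px.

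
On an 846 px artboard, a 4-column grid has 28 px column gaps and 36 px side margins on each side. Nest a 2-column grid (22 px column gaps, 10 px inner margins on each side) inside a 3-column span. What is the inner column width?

265.75 px

Inside the margins: 846 − 72 = 774 px.
4c + 3·28 = 774 → 4c = 690 → c = 172.5 px.
3-column span = 3·172.5 + 2·28 = 573.5 px.
Inner content = 573.5 − 2·10 = 553.5 px.
2 columns + 1 column gap: 2d + 1·22 = 553.5.
2d = 553.5 − 22 = 531.5, so d = 265.75 px.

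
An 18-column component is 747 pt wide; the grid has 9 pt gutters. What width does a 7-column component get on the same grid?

18 columns + 17 gutters: 18c + 17·9 = 747.
18c = 747 − 153 = 594, so c = 33 pt.
7 columns plus 6 gutters: 231 + 54 = 285 pt.

285 pt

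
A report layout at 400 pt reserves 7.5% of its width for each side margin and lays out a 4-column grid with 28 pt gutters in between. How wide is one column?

64 pt

Each margin = 7.5% of 400 = 30 pt; content = 400 − 2·30 = 340 pt.
4c + 3·28 = 340 → 4c = 256 → c = 64 pt.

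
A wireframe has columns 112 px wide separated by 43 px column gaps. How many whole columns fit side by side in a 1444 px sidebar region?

9 columns

k columns need k·112 + (k−1)·43 = k·155 − 43.
k·155 − 43 ≤ 1444 → k ≤ 1487 / 155 ≈ 9.59, so k = 9.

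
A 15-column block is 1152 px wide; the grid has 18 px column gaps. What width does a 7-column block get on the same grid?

528 px

1152 − 14·18 = 900; ÷15 gives c = 60 px.
Span of 7: 7·60 + 6·18 = 420 + 108 = 528 px.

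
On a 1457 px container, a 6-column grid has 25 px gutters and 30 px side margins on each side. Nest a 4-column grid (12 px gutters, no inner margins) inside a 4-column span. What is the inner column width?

Subtract both margins: 1457 − 2·30 = 1397 px.
6c + 5·25 = 1397 → 6c = 1272 → c = 212 px.
4 columns plus 3 gutters: 848 + 75 = 923 px.
923 − 3·12 = 887; ÷4 gives d = 221.75 px.

221.75 px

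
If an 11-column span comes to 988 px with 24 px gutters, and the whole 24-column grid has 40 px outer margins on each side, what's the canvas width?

11 columns + 10 gutters: 11c + 10·24 = 988.
11c = 988 − 240 = 748, so c = 68 px.
Canvas = 2·40 + 24·68 + 23·24 = 80 + 1632 + 552 = 2264 px.

2264 px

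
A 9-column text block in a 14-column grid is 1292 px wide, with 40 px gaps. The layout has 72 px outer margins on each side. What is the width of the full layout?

1292 − 8·40 = 972; ÷9 gives c = 108 px.
Layout = 2·72 + 14·108 + 13·40 = 144 + 1512 + 520 = 2176 px.

2176 px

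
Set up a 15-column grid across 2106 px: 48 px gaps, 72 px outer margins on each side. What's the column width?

Subtract both margins: 2106 − 2·72 = 1962 px.
15 columns + 14 gaps: 15c + 14·48 = 1962.
15c = 1962 − 672 = 1290, so c = 86 px.

86 px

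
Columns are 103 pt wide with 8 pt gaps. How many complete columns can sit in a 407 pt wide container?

k columns need k·103 + (k−1)·8 = k·111 − 8.
k·111 − 8 ≤ 407 → k ≤ 415 / 111 ≈ 3.74, so k = 3.

3 columns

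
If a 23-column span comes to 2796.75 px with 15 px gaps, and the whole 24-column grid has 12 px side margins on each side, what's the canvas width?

Subtracting 22 gaps of 15 leaves 2466.75 for 23 columns, so c = 107.25 px.
Adding margins, columns and gutters: 24 + 2574 + 345 = 2943 px.

2943 px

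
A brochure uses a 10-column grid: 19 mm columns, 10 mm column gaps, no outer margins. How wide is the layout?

Layout = 10·19 + 9·10 = 190 + 90 = 280 mm.

280 mm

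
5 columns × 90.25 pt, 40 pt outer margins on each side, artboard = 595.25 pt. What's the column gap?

16 pt

Take off 80 pt of margins, leaving 515.25 pt.
Columns use 451.25 pt, leaving 64 pt across 4 column gaps = 16 pt each.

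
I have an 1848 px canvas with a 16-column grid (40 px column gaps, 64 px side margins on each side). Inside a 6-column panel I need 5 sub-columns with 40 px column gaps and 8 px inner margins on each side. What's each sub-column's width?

88.8 px

Outer content = 1848 − 2·64 = 1720 px.
16c + 15·40 = 1720 → 16c = 1120 → c = 70 px.
6 columns plus 5 column gaps: 420 + 200 = 620 px.
Inner content = 620 − 2·8 = 604 px.
604 − 4·40 = 444; ÷5 gives d = 88.8 px.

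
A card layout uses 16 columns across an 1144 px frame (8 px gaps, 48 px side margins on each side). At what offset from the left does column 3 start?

180 px

Inside the margins: 1144 − 96 = 1048 px.
16c + 15·8 = 1048 → 16c = 928 → c = 58 px.
Before column 3: the margin + 2 columns + 2 gaps.
Offset = 48 + 2·(58 + 8) = 48 + 132 = 180 px.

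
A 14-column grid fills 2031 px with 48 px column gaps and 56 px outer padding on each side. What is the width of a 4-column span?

Content width = 2031 − 2·56 = 1919 px.
Subtracting 13 column gaps of 48 leaves 1295 for 14 columns, so c = 92.5 px.
Span of 4: 4·92.5 + 3·48 = 370 + 144 = 514 px.

514 px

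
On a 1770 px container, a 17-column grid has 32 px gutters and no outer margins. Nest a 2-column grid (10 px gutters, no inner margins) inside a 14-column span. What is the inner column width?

17c + 16·32 = 1770 → 17c = 1258 → c = 74 px.
14 columns plus 13 gutters: 1036 + 416 = 1452 px.
Subtracting 1 gutter of 10 leaves 1442 for 2 columns, so d = 721 px.

721 px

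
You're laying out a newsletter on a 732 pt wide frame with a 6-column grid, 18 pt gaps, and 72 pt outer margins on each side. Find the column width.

83 pt

Take off 144 pt of margins, leaving 588 pt.
6c + 5·18 = 588 → 6c = 498 → c = 83 pt.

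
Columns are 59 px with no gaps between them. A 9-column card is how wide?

With no gaps, 9 columns span 9·59 = 531 px.

531 px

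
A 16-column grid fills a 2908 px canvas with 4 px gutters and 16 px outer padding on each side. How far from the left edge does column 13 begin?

Content = 2908 − 2·16 = 2876 px.
2876 − 15·4 = 2816; ÷16 gives c = 176 px.
Column 13 starts at margin + 12·(column + gutter) = 16 + 12·180 = 2176 px.

2176 px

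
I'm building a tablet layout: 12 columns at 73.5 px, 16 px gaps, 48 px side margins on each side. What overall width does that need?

1154 px

Canvas = 2·48 + 12·73.5 + 11·16 = 96 + 882 + 176 = 1154 px.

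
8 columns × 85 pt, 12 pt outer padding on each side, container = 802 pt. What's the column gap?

14 pt

Take off 24 pt of margins, leaving 778 pt.
8·85 + 7g = 778 → 7g = 98 → g = 14 pt.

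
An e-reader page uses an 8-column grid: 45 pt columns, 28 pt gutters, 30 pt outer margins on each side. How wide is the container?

Adding margins, columns and gutters: 60 + 360 + 196 = 616 pt.

616 pt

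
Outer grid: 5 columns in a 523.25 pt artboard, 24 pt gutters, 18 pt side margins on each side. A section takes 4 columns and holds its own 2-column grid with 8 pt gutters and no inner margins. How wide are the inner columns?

188.5 pt

Outer content = 523.25 − 2·18 = 487.25 pt.
Subtracting 4 gutters of 24 leaves 391.25 for 5 columns, so c = 78.25 pt.
4 columns plus 3 gutters: 313 + 72 = 385 pt.
385 − 1·8 = 377; ÷2 gives d = 188.5 pt.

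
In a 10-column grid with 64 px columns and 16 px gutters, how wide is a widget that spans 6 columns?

6-column span = 6·64 + 5·16 = 464 px.

464 px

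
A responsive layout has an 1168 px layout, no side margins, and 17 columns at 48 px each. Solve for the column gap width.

17 columns take 17·48 = 816 px; remaining 352 splits into 16 column gaps.
g = 352 / 16 = 22 px.

22 px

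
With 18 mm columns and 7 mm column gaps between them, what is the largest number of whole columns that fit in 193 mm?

Each extra column adds 18 + 7 = 25 mm.
(193 + 7) / 25 = 8.00, so 8 columns fit.

8 columns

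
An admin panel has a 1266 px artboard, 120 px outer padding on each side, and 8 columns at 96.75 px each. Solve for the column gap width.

36 px

Content width = 1266 − 2·120 = 1026 px.
Columns use 774 px, leaving 252 px across 7 column gaps = 36 px each.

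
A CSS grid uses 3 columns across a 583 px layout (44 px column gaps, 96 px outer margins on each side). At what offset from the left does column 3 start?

386 px

Take off 192 px of margins, leaving 391 px.
391 − 2·44 = 303; ÷3 gives c = 101 px.
Before column 3: the margin + 2 columns + 2 column gaps.
Offset = 96 + 2·(101 + 44) = 96 + 290 = 386 px.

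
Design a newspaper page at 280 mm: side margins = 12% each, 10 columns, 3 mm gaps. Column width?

Each margin = 12% of 280 = 33.6 mm; content = 280 − 2·33.6 = 212.8 mm.
10c + 9·3 = 212.8 → 10c = 185.8 → c = 18.58 mm.

18.58 mm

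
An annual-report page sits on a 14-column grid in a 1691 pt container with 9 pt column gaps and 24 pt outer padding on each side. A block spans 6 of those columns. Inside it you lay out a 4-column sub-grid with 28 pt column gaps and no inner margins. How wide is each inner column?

153.75 pt

Inside the margins: 1691 − 48 = 1643 pt.
Subtracting 13 column gaps of 9 leaves 1526 for 14 columns, so c = 109 pt.
6 columns plus 5 column gaps: 654 + 45 = 699 pt.
4 columns + 3 column gaps: 4d + 3·28 = 699.
4d = 699 − 84 = 615, so d = 153.75 pt.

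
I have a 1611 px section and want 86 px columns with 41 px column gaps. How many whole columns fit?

13 columns

Each extra column adds 86 + 41 = 127 px.
(1611 + 41) / 127 = 13.01, so 13 columns fit.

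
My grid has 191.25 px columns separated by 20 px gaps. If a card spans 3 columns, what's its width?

613.75 px

3-column span = 3·191.25 + 2·20 = 613.75 px.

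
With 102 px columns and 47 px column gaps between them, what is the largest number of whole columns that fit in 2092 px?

Each extra column adds 102 + 47 = 149 px.
(2092 + 47) / 149 = 14.36, so 14 columns fit.

14 columns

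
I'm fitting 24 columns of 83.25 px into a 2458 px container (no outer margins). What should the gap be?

20 px

Columns use 1998 px, leaving 460 px across 23 gaps = 20 px each.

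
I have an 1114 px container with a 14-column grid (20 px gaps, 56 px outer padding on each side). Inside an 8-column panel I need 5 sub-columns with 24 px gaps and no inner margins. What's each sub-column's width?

Inside the margins: 1114 − 112 = 1002 px.
Subtracting 13 gaps of 20 leaves 742 for 14 columns, so c = 53 px.
8-column span = 8·53 + 7·20 = 564 px.
5 columns + 4 gaps: 5d + 4·24 = 564.
5d = 564 − 96 = 468, so d = 93.6 px.

93.6 px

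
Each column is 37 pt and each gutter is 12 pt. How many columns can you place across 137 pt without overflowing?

3 columns

k columns need k·37 + (k−1)·12 = k·49 − 12.
k·49 − 12 ≤ 137 → k ≤ 149 / 49 ≈ 3.04, so k = 3.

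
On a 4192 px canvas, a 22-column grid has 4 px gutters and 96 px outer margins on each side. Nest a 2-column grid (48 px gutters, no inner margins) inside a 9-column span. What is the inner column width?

793 px

Take off 192 px of margins, leaving 4000 px.
22c + 21·4 = 4000 → 22c = 3916 → c = 178 px.
9 columns plus 8 gutters: 1602 + 32 = 1634 px.
1634 − 1·48 = 1586; ÷2 gives d = 793 px.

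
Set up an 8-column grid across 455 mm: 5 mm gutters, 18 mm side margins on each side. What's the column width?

48 mm

Take off 36 mm of margins, leaving 419 mm.
8c + 7·5 = 419 → 8c = 384 → c = 48 mm.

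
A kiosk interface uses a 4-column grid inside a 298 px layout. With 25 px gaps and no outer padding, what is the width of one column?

55.75 px

298 − 3·25 = 223; ÷4 gives c = 55.75 px.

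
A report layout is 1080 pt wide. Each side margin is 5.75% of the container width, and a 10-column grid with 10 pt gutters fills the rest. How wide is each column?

86.58 pt

1080 × (1 − 2·5.75%) = 1080 × 88.5% = 955.8 pt for the columns.
10c + 9·10 = 955.8 → 10c = 865.8 → c = 86.58 pt.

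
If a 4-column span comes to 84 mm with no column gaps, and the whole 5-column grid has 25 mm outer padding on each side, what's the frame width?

155 mm

4c = 84 → c = 21 mm.
Summing: 50 + 105 = 155 mm.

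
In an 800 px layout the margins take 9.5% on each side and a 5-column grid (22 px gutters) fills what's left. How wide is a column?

112 px

Margins: 9.5% × 800 = 76 px each, so content = 800 − 152 = 648 px.
648 − 4·22 = 560; ÷5 gives c = 112 px.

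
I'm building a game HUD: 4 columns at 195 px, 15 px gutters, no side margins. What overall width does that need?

Summing: 780 + 45 = 825 px.

825 px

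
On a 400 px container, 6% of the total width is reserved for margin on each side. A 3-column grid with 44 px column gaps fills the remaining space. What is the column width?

88 px

Each margin = 6% of 400 = 24 px; content = 400 − 2·24 = 352 px.
3 columns + 2 column gaps: 3c + 2·44 = 352.
3c = 352 − 88 = 264, so c = 88 px.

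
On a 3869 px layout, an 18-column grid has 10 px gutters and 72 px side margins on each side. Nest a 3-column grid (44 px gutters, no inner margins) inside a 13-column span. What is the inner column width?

866.5 px

Take off 144 px of margins, leaving 3725 px.
3725 − 17·10 = 3555; ÷18 gives c = 197.5 px.
13-column span = 13·197.5 + 12·10 = 2687.5 px.
Subtracting 2 gutters of 44 leaves 2599.5 for 3 columns, so d = 866.5 px.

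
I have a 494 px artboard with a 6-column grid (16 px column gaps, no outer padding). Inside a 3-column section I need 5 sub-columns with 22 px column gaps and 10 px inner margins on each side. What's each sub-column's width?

Subtracting 5 column gaps of 16 leaves 414 for 6 columns, so c = 69 px.
3 columns plus 2 column gaps: 207 + 32 = 239 px.
Inner content = 239 − 2·10 = 219 px.
Subtracting 4 column gaps of 22 leaves 131 for 5 columns, so d = 26.2 px.

26.2 px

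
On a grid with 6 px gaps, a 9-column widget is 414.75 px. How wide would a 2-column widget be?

87.5 px

Subtracting 8 gaps of 6 leaves 366.75 for 9 columns, so c = 40.75 px.
2-column span = 2·40.75 + 1·6 = 87.5 px.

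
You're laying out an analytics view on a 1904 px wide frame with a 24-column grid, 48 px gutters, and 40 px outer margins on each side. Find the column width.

Take off 80 px of margins, leaving 1824 px.
Subtracting 23 gutters of 48 leaves 720 for 24 columns, so c = 30 px.

30 px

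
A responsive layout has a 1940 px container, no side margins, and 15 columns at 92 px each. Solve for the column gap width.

15·92 + 14g = 1940 → 14g = 560 → g = 40 px.

40 px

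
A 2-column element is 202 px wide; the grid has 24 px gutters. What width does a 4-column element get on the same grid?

2c + 1·24 = 202 → 2c = 178 → c = 89 px.
Span of 4: 4·89 + 3·24 = 356 + 72 = 428 px.

428 px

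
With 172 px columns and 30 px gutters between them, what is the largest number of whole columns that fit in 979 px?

4 columns

4 columns: 4·172 + 3·30 = 778 px ≤ 979.
5 columns: 980 px > 979. So 4.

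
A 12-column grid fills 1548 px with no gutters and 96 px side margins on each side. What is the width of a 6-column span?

678 px

Subtract both margins: 1548 − 2·96 = 1356 px.
12c = 1356 → c = 113 px.
6-column span = 6·113 = 678 px.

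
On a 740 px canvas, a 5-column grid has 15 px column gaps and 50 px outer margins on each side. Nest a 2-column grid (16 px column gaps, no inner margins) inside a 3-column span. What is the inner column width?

Take off 100 px of margins, leaving 640 px.
5 columns + 4 column gaps: 5c + 4·15 = 640.
5c = 640 − 60 = 580, so c = 116 px.
3 columns plus 2 column gaps: 348 + 30 = 378 px.
378 − 1·16 = 362; ÷2 gives d = 181 px.

181 px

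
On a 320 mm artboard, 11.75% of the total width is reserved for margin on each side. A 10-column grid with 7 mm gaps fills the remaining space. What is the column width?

18.18 mm

Each margin = 11.75% of 320 = 37.6 mm; content = 320 − 2·37.6 = 244.8 mm.
10 columns + 9 gaps: 10c + 9·7 = 244.8.
10c = 244.8 − 63 = 181.8, so c = 18.18 mm.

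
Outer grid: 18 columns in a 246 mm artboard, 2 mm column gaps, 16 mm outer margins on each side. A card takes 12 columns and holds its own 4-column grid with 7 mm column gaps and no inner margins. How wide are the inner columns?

Outer content = 246 − 2·16 = 214 mm.
214 − 17·2 = 180; ÷18 gives c = 10 mm.
Span of 12: 12·10 + 11·2 = 120 + 22 = 142 mm.
Subtracting 3 column gaps of 7 leaves 121 for 4 columns, so d = 30.25 mm.

30.25 mm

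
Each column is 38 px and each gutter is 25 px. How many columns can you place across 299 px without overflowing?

5 columns: 5·38 + 4·25 = 290 px ≤ 299.
6 columns: 353 px > 299. So 5.

5 columns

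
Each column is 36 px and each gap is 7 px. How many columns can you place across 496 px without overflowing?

11 columns

k columns need k·36 + (k−1)·7 = k·43 − 7.
k·43 − 7 ≤ 496 → k ≤ 503 / 43 ≈ 11.70, so k = 11.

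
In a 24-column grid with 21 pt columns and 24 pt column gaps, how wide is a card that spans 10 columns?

Span of 10: 10·21 + 9·24 = 210 + 216 = 426 pt.

426 pt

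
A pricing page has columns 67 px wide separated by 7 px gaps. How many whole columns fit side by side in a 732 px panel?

9 columns

k columns need k·67 + (k−1)·7 = k·74 − 7.
k·74 − 7 ≤ 732 → k ≤ 739 / 74 ≈ 9.99, so k = 9.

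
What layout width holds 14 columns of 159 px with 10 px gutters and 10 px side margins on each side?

2376 px

Layout = 2·10 + 14·159 + 13·10 = 20 + 2226 + 130 = 2376 px.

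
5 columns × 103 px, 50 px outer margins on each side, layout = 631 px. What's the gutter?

Subtract both margins: 631 − 2·50 = 531 px.
Columns use 515 px, leaving 16 px across 4 gutters = 4 px each.

4 px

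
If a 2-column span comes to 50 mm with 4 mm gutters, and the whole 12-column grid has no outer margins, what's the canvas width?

320 mm

2c + 1·4 = 50 → 2c = 46 → c = 23 mm.
Canvas = 12·23 + 11·4 = 276 + 44 = 320 mm.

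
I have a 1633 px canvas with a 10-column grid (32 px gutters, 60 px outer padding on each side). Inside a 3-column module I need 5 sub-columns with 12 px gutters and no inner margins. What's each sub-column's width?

Take off 120 px of margins, leaving 1513 px.
10c + 9·32 = 1513 → 10c = 1225 → c = 122.5 px.
Span of 3: 3·122.5 + 2·32 = 367.5 + 64 = 431.5 px.
431.5 − 4·12 = 383.5; ÷5 gives d = 76.7 px.

76.7 px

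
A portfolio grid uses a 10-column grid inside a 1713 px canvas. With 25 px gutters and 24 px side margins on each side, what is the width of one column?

Inside the margins: 1713 − 48 = 1665 px.
10 columns + 9 gutters: 10c + 9·25 = 1665.
10c = 1665 − 225 = 1440, so c = 144 px.

144 px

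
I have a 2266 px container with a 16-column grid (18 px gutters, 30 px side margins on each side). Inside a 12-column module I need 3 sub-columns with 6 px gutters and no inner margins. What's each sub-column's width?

546 px

Inside the margins: 2266 − 60 = 2206 px.
16c + 15·18 = 2206 → 16c = 1936 → c = 121 px.
12-column span = 12·121 + 11·18 = 1650 px.
3d + 2·6 = 1650 → 3d = 1638 → d = 546 px.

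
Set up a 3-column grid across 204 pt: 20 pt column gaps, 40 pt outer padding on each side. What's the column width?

28 pt

Content width = 204 − 2·40 = 124 pt.
Subtracting 2 column gaps of 20 leaves 84 for 3 columns, so c = 28 pt.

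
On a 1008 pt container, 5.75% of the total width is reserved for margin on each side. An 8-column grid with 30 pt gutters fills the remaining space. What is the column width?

85.26 pt

1008 × (1 − 2·5.75%) = 1008 × 88.5% = 892.08 pt for the columns.
892.08 − 7·30 = 682.08; ÷8 gives c = 85.26 pt.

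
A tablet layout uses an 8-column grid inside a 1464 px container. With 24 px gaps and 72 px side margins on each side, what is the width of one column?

144 px

Content width = 1464 − 2·72 = 1320 px.
8c + 7·24 = 1320 → 8c = 1152 → c = 144 px.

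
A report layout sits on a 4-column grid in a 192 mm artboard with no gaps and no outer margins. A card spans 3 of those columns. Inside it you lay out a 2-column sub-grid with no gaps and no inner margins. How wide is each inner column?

4c = 192 → c = 48 mm.
3-column span = 3·48 = 144 mm.
With no gaps, each column is 144/2 = 72 mm.

72 mm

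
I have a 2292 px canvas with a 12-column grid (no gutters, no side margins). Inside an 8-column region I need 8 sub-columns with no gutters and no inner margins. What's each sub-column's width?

12c = 2292 → c = 191 px.
8-column span = 8·191 = 1528 px.
8d = 1528 → d = 191 px.

191 px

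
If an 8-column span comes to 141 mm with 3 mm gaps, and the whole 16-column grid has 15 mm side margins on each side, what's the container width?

315 mm

Subtracting 7 gaps of 3 leaves 120 for 8 columns, so c = 15 mm.
Adding margins, columns and gutters: 30 + 240 + 45 = 315 mm.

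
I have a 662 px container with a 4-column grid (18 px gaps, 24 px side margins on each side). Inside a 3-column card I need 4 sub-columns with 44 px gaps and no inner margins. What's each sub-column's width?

81 px

Take off 48 px of margins, leaving 614 px.
4 columns + 3 gaps: 4c + 3·18 = 614.
4c = 614 − 54 = 560, so c = 140 px.
3-column span = 3·140 + 2·18 = 456 px.
4 columns + 3 gaps: 4d + 3·44 = 456.
4d = 456 − 132 = 324, so d = 81 px.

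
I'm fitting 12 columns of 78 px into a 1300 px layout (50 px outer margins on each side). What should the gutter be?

24 px

Content width = 1300 − 2·50 = 1200 px.
12·78 + 11g = 1200 → 11g = 264 → g = 24 px.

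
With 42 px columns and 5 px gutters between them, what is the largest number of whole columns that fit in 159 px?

k columns need k·42 + (k−1)·5 = k·47 − 5.
k·47 − 5 ≤ 159 → k ≤ 164 / 47 ≈ 3.49, so k = 3.

3 columns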